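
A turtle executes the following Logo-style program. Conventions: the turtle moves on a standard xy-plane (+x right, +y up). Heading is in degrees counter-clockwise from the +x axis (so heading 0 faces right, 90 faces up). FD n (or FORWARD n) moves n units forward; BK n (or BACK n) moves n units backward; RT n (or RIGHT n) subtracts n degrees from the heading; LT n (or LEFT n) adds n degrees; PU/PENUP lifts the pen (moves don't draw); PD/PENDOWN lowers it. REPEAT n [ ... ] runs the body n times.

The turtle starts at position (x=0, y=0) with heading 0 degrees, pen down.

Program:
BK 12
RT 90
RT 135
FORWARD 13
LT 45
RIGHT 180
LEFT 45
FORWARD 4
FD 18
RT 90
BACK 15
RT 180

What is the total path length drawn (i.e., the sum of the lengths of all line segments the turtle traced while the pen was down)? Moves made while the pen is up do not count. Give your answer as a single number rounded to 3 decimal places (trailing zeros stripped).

Executing turtle program step by step:
Start: pos=(0,0), heading=0, pen down
BK 12: (0,0) -> (-12,0) [heading=0, draw]
RT 90: heading 0 -> 270
RT 135: heading 270 -> 135
FD 13: (-12,0) -> (-21.192,9.192) [heading=135, draw]
LT 45: heading 135 -> 180
RT 180: heading 180 -> 0
LT 45: heading 0 -> 45
FD 4: (-21.192,9.192) -> (-18.364,12.021) [heading=45, draw]
FD 18: (-18.364,12.021) -> (-5.636,24.749) [heading=45, draw]
RT 90: heading 45 -> 315
BK 15: (-5.636,24.749) -> (-16.243,35.355) [heading=315, draw]
RT 180: heading 315 -> 135
Final: pos=(-16.243,35.355), heading=135, 5 segment(s) drawn

Segment lengths:
  seg 1: (0,0) -> (-12,0), length = 12
  seg 2: (-12,0) -> (-21.192,9.192), length = 13
  seg 3: (-21.192,9.192) -> (-18.364,12.021), length = 4
  seg 4: (-18.364,12.021) -> (-5.636,24.749), length = 18
  seg 5: (-5.636,24.749) -> (-16.243,35.355), length = 15
Total = 62

Answer: 62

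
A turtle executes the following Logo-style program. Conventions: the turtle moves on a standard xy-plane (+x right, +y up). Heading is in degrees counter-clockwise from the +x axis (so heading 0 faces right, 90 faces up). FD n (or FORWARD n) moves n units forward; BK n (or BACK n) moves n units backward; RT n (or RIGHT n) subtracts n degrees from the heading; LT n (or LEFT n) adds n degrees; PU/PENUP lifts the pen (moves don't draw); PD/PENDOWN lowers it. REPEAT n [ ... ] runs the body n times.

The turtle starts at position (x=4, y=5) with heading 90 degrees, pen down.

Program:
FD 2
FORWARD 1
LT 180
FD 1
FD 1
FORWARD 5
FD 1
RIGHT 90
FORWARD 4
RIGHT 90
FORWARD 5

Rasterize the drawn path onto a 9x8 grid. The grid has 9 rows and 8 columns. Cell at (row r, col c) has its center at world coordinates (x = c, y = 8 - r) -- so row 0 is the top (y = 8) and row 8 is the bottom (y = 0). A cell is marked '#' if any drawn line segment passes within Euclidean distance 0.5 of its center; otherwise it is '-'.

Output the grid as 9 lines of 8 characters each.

Segment 0: (4,5) -> (4,7)
Segment 1: (4,7) -> (4,8)
Segment 2: (4,8) -> (4,7)
Segment 3: (4,7) -> (4,6)
Segment 4: (4,6) -> (4,1)
Segment 5: (4,1) -> (4,0)
Segment 6: (4,0) -> (-0,0)
Segment 7: (-0,0) -> (-0,5)

Answer: ----#---
----#---
----#---
#---#---
#---#---
#---#---
#---#---
#---#---
#####---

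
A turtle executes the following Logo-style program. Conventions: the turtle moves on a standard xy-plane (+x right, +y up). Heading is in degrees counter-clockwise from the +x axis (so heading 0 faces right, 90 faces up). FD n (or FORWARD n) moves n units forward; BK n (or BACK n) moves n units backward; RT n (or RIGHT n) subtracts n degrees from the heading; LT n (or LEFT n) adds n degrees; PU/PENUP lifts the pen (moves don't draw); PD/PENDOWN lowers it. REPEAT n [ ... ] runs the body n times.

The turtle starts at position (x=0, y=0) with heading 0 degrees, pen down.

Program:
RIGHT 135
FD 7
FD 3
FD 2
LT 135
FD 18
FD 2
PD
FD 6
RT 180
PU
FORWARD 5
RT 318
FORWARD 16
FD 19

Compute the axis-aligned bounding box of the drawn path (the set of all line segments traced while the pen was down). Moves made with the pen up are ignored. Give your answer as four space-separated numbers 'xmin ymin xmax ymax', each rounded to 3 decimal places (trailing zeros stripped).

Executing turtle program step by step:
Start: pos=(0,0), heading=0, pen down
RT 135: heading 0 -> 225
FD 7: (0,0) -> (-4.95,-4.95) [heading=225, draw]
FD 3: (-4.95,-4.95) -> (-7.071,-7.071) [heading=225, draw]
FD 2: (-7.071,-7.071) -> (-8.485,-8.485) [heading=225, draw]
LT 135: heading 225 -> 0
FD 18: (-8.485,-8.485) -> (9.515,-8.485) [heading=0, draw]
FD 2: (9.515,-8.485) -> (11.515,-8.485) [heading=0, draw]
PD: pen down
FD 6: (11.515,-8.485) -> (17.515,-8.485) [heading=0, draw]
RT 180: heading 0 -> 180
PU: pen up
FD 5: (17.515,-8.485) -> (12.515,-8.485) [heading=180, move]
RT 318: heading 180 -> 222
FD 16: (12.515,-8.485) -> (0.624,-19.191) [heading=222, move]
FD 19: (0.624,-19.191) -> (-13.495,-31.905) [heading=222, move]
Final: pos=(-13.495,-31.905), heading=222, 6 segment(s) drawn

Segment endpoints: x in {-8.485, -7.071, -4.95, 0, 9.515, 11.515, 17.515}, y in {-8.485, -7.071, -4.95, 0}
xmin=-8.485, ymin=-8.485, xmax=17.515, ymax=0

Answer: -8.485 -8.485 17.515 0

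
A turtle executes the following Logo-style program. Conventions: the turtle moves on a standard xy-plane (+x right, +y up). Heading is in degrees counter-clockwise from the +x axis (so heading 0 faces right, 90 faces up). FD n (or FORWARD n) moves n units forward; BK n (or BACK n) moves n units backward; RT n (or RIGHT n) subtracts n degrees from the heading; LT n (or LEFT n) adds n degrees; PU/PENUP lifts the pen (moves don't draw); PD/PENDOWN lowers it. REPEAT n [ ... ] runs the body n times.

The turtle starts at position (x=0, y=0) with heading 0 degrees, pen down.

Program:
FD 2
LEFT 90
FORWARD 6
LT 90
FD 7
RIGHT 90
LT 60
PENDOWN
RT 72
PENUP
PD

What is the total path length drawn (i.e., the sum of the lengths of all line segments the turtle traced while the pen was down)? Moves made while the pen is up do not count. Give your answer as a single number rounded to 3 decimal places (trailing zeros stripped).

Executing turtle program step by step:
Start: pos=(0,0), heading=0, pen down
FD 2: (0,0) -> (2,0) [heading=0, draw]
LT 90: heading 0 -> 90
FD 6: (2,0) -> (2,6) [heading=90, draw]
LT 90: heading 90 -> 180
FD 7: (2,6) -> (-5,6) [heading=180, draw]
RT 90: heading 180 -> 90
LT 60: heading 90 -> 150
PD: pen down
RT 72: heading 150 -> 78
PU: pen up
PD: pen down
Final: pos=(-5,6), heading=78, 3 segment(s) drawn

Segment lengths:
  seg 1: (0,0) -> (2,0), length = 2
  seg 2: (2,0) -> (2,6), length = 6
  seg 3: (2,6) -> (-5,6), length = 7
Total = 15

Answer: 15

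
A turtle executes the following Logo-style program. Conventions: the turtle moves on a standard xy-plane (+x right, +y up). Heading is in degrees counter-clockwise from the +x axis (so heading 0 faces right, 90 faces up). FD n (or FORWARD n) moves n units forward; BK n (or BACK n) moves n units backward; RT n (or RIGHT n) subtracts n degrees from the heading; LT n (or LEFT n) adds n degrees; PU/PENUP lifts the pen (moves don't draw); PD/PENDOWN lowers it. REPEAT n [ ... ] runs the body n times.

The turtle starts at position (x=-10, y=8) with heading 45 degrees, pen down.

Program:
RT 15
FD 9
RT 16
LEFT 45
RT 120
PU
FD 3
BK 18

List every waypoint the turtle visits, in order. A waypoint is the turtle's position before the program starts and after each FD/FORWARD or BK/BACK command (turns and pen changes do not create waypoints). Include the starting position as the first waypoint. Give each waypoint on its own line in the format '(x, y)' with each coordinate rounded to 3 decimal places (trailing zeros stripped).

Executing turtle program step by step:
Start: pos=(-10,8), heading=45, pen down
RT 15: heading 45 -> 30
FD 9: (-10,8) -> (-2.206,12.5) [heading=30, draw]
RT 16: heading 30 -> 14
LT 45: heading 14 -> 59
RT 120: heading 59 -> 299
PU: pen up
FD 3: (-2.206,12.5) -> (-0.751,9.876) [heading=299, move]
BK 18: (-0.751,9.876) -> (-9.478,25.619) [heading=299, move]
Final: pos=(-9.478,25.619), heading=299, 1 segment(s) drawn
Waypoints (4 total):
(-10, 8)
(-2.206, 12.5)
(-0.751, 9.876)
(-9.478, 25.619)

Answer: (-10, 8)
(-2.206, 12.5)
(-0.751, 9.876)
(-9.478, 25.619)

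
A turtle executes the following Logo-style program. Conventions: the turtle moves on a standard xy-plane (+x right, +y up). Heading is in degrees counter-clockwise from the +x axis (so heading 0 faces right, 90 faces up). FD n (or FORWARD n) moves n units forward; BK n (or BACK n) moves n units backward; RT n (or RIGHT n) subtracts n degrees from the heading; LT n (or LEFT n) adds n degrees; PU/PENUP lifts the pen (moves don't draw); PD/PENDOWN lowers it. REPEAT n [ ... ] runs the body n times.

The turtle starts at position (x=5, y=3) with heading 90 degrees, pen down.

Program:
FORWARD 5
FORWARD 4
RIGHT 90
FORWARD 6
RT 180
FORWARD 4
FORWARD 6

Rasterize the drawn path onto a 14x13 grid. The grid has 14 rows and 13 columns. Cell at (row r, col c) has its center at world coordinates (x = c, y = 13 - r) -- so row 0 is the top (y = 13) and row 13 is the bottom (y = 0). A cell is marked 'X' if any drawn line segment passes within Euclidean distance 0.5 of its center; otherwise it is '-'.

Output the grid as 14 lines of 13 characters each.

Segment 0: (5,3) -> (5,8)
Segment 1: (5,8) -> (5,12)
Segment 2: (5,12) -> (11,12)
Segment 3: (11,12) -> (7,12)
Segment 4: (7,12) -> (1,12)

Answer: -------------
-XXXXXXXXXXX-
-----X-------
-----X-------
-----X-------
-----X-------
-----X-------
-----X-------
-----X-------
-----X-------
-----X-------
-------------
-------------
-------------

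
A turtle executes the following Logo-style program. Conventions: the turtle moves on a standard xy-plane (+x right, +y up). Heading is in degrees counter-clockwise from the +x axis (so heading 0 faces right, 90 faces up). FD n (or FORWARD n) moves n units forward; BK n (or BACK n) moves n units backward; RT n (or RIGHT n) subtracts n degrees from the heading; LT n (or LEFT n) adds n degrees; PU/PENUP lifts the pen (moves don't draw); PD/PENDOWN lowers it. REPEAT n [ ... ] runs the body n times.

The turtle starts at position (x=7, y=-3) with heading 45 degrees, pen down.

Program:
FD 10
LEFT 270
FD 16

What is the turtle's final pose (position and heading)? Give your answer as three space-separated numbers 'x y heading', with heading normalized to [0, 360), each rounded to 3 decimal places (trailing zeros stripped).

Answer: 25.385 -7.243 315

Derivation:
Executing turtle program step by step:
Start: pos=(7,-3), heading=45, pen down
FD 10: (7,-3) -> (14.071,4.071) [heading=45, draw]
LT 270: heading 45 -> 315
FD 16: (14.071,4.071) -> (25.385,-7.243) [heading=315, draw]
Final: pos=(25.385,-7.243), heading=315, 2 segment(s) drawn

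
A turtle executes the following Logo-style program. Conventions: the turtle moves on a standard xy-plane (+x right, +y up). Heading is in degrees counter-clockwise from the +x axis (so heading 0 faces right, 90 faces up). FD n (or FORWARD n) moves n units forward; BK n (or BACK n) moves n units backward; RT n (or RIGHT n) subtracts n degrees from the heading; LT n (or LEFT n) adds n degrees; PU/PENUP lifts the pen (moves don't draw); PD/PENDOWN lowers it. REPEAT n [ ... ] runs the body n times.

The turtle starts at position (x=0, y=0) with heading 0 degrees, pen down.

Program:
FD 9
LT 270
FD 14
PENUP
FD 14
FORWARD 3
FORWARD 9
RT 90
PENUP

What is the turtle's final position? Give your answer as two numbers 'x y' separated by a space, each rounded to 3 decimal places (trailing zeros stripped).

Answer: 9 -40

Derivation:
Executing turtle program step by step:
Start: pos=(0,0), heading=0, pen down
FD 9: (0,0) -> (9,0) [heading=0, draw]
LT 270: heading 0 -> 270
FD 14: (9,0) -> (9,-14) [heading=270, draw]
PU: pen up
FD 14: (9,-14) -> (9,-28) [heading=270, move]
FD 3: (9,-28) -> (9,-31) [heading=270, move]
FD 9: (9,-31) -> (9,-40) [heading=270, move]
RT 90: heading 270 -> 180
PU: pen up
Final: pos=(9,-40), heading=180, 2 segment(s) drawn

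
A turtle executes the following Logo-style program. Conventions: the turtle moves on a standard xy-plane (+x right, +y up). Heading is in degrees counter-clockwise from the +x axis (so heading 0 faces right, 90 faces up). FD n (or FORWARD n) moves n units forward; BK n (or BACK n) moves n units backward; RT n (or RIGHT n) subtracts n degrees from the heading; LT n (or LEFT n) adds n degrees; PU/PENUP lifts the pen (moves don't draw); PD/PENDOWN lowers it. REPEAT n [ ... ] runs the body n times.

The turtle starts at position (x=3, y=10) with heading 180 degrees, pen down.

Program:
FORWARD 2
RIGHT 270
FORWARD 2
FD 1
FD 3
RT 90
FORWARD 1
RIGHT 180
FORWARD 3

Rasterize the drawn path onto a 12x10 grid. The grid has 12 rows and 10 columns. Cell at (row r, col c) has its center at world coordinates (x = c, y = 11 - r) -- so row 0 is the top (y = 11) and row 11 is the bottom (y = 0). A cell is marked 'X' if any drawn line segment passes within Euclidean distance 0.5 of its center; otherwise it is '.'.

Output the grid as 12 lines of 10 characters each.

Segment 0: (3,10) -> (1,10)
Segment 1: (1,10) -> (1,8)
Segment 2: (1,8) -> (1,7)
Segment 3: (1,7) -> (1,4)
Segment 4: (1,4) -> (0,4)
Segment 5: (0,4) -> (3,4)

Answer: ..........
.XXX......
.X........
.X........
.X........
.X........
.X........
XXXX......
..........
..........
..........
..........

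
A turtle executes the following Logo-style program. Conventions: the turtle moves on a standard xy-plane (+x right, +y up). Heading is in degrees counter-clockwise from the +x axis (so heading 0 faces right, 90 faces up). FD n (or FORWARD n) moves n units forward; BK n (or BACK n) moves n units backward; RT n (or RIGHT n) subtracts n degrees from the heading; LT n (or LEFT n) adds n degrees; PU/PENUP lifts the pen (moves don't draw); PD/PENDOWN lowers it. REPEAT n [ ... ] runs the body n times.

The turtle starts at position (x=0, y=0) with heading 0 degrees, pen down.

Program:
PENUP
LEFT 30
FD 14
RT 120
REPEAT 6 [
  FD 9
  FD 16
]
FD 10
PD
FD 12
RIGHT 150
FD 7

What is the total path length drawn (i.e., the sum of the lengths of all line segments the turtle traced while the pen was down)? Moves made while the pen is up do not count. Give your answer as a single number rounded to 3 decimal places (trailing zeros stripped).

Answer: 19

Derivation:
Executing turtle program step by step:
Start: pos=(0,0), heading=0, pen down
PU: pen up
LT 30: heading 0 -> 30
FD 14: (0,0) -> (12.124,7) [heading=30, move]
RT 120: heading 30 -> 270
REPEAT 6 [
  -- iteration 1/6 --
  FD 9: (12.124,7) -> (12.124,-2) [heading=270, move]
  FD 16: (12.124,-2) -> (12.124,-18) [heading=270, move]
  -- iteration 2/6 --
  FD 9: (12.124,-18) -> (12.124,-27) [heading=270, move]
  FD 16: (12.124,-27) -> (12.124,-43) [heading=270, move]
  -- iteration 3/6 --
  FD 9: (12.124,-43) -> (12.124,-52) [heading=270, move]
  FD 16: (12.124,-52) -> (12.124,-68) [heading=270, move]
  -- iteration 4/6 --
  FD 9: (12.124,-68) -> (12.124,-77) [heading=270, move]
  FD 16: (12.124,-77) -> (12.124,-93) [heading=270, move]
  -- iteration 5/6 --
  FD 9: (12.124,-93) -> (12.124,-102) [heading=270, move]
  FD 16: (12.124,-102) -> (12.124,-118) [heading=270, move]
  -- iteration 6/6 --
  FD 9: (12.124,-118) -> (12.124,-127) [heading=270, move]
  FD 16: (12.124,-127) -> (12.124,-143) [heading=270, move]
]
FD 10: (12.124,-143) -> (12.124,-153) [heading=270, move]
PD: pen down
FD 12: (12.124,-153) -> (12.124,-165) [heading=270, draw]
RT 150: heading 270 -> 120
FD 7: (12.124,-165) -> (8.624,-158.938) [heading=120, draw]
Final: pos=(8.624,-158.938), heading=120, 2 segment(s) drawn

Segment lengths:
  seg 1: (12.124,-153) -> (12.124,-165), length = 12
  seg 2: (12.124,-165) -> (8.624,-158.938), length = 7
Total = 19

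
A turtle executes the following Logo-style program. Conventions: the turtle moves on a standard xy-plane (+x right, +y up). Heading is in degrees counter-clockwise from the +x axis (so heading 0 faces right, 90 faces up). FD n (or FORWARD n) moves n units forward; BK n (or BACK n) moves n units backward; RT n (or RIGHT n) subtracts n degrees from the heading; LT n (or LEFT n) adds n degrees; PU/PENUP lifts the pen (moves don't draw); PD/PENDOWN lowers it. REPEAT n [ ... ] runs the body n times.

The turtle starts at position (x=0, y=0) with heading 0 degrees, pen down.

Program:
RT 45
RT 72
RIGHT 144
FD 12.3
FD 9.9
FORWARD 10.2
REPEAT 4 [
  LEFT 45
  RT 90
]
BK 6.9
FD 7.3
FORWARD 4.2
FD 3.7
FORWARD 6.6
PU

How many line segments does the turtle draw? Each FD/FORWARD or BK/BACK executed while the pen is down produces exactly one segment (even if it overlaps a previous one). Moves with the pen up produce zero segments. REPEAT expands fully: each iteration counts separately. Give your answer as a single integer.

Answer: 8

Derivation:
Executing turtle program step by step:
Start: pos=(0,0), heading=0, pen down
RT 45: heading 0 -> 315
RT 72: heading 315 -> 243
RT 144: heading 243 -> 99
FD 12.3: (0,0) -> (-1.924,12.149) [heading=99, draw]
FD 9.9: (-1.924,12.149) -> (-3.473,21.927) [heading=99, draw]
FD 10.2: (-3.473,21.927) -> (-5.068,32.001) [heading=99, draw]
REPEAT 4 [
  -- iteration 1/4 --
  LT 45: heading 99 -> 144
  RT 90: heading 144 -> 54
  -- iteration 2/4 --
  LT 45: heading 54 -> 99
  RT 90: heading 99 -> 9
  -- iteration 3/4 --
  LT 45: heading 9 -> 54
  RT 90: heading 54 -> 324
  -- iteration 4/4 --
  LT 45: heading 324 -> 9
  RT 90: heading 9 -> 279
]
BK 6.9: (-5.068,32.001) -> (-6.148,38.816) [heading=279, draw]
FD 7.3: (-6.148,38.816) -> (-5.006,31.606) [heading=279, draw]
FD 4.2: (-5.006,31.606) -> (-4.349,27.458) [heading=279, draw]
FD 3.7: (-4.349,27.458) -> (-3.77,23.803) [heading=279, draw]
FD 6.6: (-3.77,23.803) -> (-2.738,17.285) [heading=279, draw]
PU: pen up
Final: pos=(-2.738,17.285), heading=279, 8 segment(s) drawn
Segments drawn: 8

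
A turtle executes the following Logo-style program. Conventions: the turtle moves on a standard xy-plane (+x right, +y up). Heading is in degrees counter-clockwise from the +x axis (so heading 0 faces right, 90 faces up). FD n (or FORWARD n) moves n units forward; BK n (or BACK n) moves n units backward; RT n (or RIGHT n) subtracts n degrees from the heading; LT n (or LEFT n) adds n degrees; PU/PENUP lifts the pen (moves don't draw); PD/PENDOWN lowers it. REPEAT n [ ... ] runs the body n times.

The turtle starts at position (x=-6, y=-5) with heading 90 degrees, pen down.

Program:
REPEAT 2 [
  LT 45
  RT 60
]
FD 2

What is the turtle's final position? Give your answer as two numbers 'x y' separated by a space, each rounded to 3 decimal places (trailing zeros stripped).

Answer: -5 -3.268

Derivation:
Executing turtle program step by step:
Start: pos=(-6,-5), heading=90, pen down
REPEAT 2 [
  -- iteration 1/2 --
  LT 45: heading 90 -> 135
  RT 60: heading 135 -> 75
  -- iteration 2/2 --
  LT 45: heading 75 -> 120
  RT 60: heading 120 -> 60
]
FD 2: (-6,-5) -> (-5,-3.268) [heading=60, draw]
Final: pos=(-5,-3.268), heading=60, 1 segment(s) drawn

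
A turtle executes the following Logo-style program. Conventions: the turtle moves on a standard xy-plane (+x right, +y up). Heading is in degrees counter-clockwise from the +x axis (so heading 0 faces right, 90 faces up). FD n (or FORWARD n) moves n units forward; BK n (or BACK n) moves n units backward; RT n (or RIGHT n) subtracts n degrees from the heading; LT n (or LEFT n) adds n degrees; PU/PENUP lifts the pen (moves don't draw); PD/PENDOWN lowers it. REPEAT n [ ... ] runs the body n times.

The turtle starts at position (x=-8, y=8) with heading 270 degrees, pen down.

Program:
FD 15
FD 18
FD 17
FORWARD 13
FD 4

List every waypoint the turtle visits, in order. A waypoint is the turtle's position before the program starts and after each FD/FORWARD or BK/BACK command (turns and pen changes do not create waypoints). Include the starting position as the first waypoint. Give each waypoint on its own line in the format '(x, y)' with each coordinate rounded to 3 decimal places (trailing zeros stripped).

Answer: (-8, 8)
(-8, -7)
(-8, -25)
(-8, -42)
(-8, -55)
(-8, -59)

Derivation:
Executing turtle program step by step:
Start: pos=(-8,8), heading=270, pen down
FD 15: (-8,8) -> (-8,-7) [heading=270, draw]
FD 18: (-8,-7) -> (-8,-25) [heading=270, draw]
FD 17: (-8,-25) -> (-8,-42) [heading=270, draw]
FD 13: (-8,-42) -> (-8,-55) [heading=270, draw]
FD 4: (-8,-55) -> (-8,-59) [heading=270, draw]
Final: pos=(-8,-59), heading=270, 5 segment(s) drawn
Waypoints (6 total):
(-8, 8)
(-8, -7)
(-8, -25)
(-8, -42)
(-8, -55)
(-8, -59)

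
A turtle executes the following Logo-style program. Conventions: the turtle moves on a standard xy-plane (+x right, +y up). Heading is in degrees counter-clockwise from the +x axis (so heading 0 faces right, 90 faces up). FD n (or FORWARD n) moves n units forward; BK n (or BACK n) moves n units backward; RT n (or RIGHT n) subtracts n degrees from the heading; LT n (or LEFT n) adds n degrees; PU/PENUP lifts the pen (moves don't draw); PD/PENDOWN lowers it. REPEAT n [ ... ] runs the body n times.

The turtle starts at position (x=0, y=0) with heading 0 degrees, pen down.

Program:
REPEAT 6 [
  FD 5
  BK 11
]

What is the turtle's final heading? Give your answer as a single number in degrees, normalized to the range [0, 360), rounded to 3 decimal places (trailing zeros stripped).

Executing turtle program step by step:
Start: pos=(0,0), heading=0, pen down
REPEAT 6 [
  -- iteration 1/6 --
  FD 5: (0,0) -> (5,0) [heading=0, draw]
  BK 11: (5,0) -> (-6,0) [heading=0, draw]
  -- iteration 2/6 --
  FD 5: (-6,0) -> (-1,0) [heading=0, draw]
  BK 11: (-1,0) -> (-12,0) [heading=0, draw]
  -- iteration 3/6 --
  FD 5: (-12,0) -> (-7,0) [heading=0, draw]
  BK 11: (-7,0) -> (-18,0) [heading=0, draw]
  -- iteration 4/6 --
  FD 5: (-18,0) -> (-13,0) [heading=0, draw]
  BK 11: (-13,0) -> (-24,0) [heading=0, draw]
  -- iteration 5/6 --
  FD 5: (-24,0) -> (-19,0) [heading=0, draw]
  BK 11: (-19,0) -> (-30,0) [heading=0, draw]
  -- iteration 6/6 --
  FD 5: (-30,0) -> (-25,0) [heading=0, draw]
  BK 11: (-25,0) -> (-36,0) [heading=0, draw]
]
Final: pos=(-36,0), heading=0, 12 segment(s) drawn

Answer: 0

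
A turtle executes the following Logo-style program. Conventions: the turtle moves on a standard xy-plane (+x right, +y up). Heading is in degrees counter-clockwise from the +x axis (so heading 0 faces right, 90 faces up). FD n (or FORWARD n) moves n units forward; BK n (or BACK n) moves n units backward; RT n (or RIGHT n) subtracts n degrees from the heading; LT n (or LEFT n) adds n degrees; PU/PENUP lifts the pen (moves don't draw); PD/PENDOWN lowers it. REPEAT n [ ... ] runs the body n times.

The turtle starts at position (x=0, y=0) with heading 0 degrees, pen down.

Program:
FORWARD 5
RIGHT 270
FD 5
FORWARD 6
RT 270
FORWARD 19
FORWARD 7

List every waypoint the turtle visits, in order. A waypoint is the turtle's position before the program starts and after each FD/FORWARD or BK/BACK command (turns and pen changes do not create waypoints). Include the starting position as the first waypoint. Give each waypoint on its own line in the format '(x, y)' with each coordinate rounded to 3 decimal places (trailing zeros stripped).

Answer: (0, 0)
(5, 0)
(5, 5)
(5, 11)
(-14, 11)
(-21, 11)

Derivation:
Executing turtle program step by step:
Start: pos=(0,0), heading=0, pen down
FD 5: (0,0) -> (5,0) [heading=0, draw]
RT 270: heading 0 -> 90
FD 5: (5,0) -> (5,5) [heading=90, draw]
FD 6: (5,5) -> (5,11) [heading=90, draw]
RT 270: heading 90 -> 180
FD 19: (5,11) -> (-14,11) [heading=180, draw]
FD 7: (-14,11) -> (-21,11) [heading=180, draw]
Final: pos=(-21,11), heading=180, 5 segment(s) drawn
Waypoints (6 total):
(0, 0)
(5, 0)
(5, 5)
(5, 11)
(-14, 11)
(-21, 11)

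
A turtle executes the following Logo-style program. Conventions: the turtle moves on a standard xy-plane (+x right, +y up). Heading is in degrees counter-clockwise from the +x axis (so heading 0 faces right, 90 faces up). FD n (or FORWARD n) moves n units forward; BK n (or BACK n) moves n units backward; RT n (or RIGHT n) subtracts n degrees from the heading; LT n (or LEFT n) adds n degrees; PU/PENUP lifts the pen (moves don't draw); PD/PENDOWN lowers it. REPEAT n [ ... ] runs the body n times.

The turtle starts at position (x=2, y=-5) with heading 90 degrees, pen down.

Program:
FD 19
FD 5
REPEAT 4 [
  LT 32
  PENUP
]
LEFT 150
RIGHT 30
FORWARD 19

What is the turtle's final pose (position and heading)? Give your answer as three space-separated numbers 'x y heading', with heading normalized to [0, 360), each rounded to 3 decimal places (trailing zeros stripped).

Answer: 19.616 11.882 338

Derivation:
Executing turtle program step by step:
Start: pos=(2,-5), heading=90, pen down
FD 19: (2,-5) -> (2,14) [heading=90, draw]
FD 5: (2,14) -> (2,19) [heading=90, draw]
REPEAT 4 [
  -- iteration 1/4 --
  LT 32: heading 90 -> 122
  PU: pen up
  -- iteration 2/4 --
  LT 32: heading 122 -> 154
  PU: pen up
  -- iteration 3/4 --
  LT 32: heading 154 -> 186
  PU: pen up
  -- iteration 4/4 --
  LT 32: heading 186 -> 218
  PU: pen up
]
LT 150: heading 218 -> 8
RT 30: heading 8 -> 338
FD 19: (2,19) -> (19.616,11.882) [heading=338, move]
Final: pos=(19.616,11.882), heading=338, 2 segment(s) drawn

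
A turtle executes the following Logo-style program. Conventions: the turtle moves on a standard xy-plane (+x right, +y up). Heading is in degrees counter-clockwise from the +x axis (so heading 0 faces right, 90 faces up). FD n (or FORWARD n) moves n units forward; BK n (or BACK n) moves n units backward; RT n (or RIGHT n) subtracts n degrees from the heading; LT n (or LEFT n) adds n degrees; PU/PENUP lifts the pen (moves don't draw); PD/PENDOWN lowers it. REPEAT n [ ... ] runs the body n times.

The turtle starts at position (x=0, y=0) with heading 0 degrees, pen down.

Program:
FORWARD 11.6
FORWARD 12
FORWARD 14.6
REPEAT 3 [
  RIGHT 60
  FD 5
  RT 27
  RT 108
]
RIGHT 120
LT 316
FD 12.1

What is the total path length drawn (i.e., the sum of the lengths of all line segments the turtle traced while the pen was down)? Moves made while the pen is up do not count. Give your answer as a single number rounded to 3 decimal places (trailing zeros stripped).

Answer: 65.3

Derivation:
Executing turtle program step by step:
Start: pos=(0,0), heading=0, pen down
FD 11.6: (0,0) -> (11.6,0) [heading=0, draw]
FD 12: (11.6,0) -> (23.6,0) [heading=0, draw]
FD 14.6: (23.6,0) -> (38.2,0) [heading=0, draw]
REPEAT 3 [
  -- iteration 1/3 --
  RT 60: heading 0 -> 300
  FD 5: (38.2,0) -> (40.7,-4.33) [heading=300, draw]
  RT 27: heading 300 -> 273
  RT 108: heading 273 -> 165
  -- iteration 2/3 --
  RT 60: heading 165 -> 105
  FD 5: (40.7,-4.33) -> (39.406,0.5) [heading=105, draw]
  RT 27: heading 105 -> 78
  RT 108: heading 78 -> 330
  -- iteration 3/3 --
  RT 60: heading 330 -> 270
  FD 5: (39.406,0.5) -> (39.406,-4.5) [heading=270, draw]
  RT 27: heading 270 -> 243
  RT 108: heading 243 -> 135
]
RT 120: heading 135 -> 15
LT 316: heading 15 -> 331
FD 12.1: (39.406,-4.5) -> (49.989,-10.367) [heading=331, draw]
Final: pos=(49.989,-10.367), heading=331, 7 segment(s) drawn

Segment lengths:
  seg 1: (0,0) -> (11.6,0), length = 11.6
  seg 2: (11.6,0) -> (23.6,0), length = 12
  seg 3: (23.6,0) -> (38.2,0), length = 14.6
  seg 4: (38.2,0) -> (40.7,-4.33), length = 5
  seg 5: (40.7,-4.33) -> (39.406,0.5), length = 5
  seg 6: (39.406,0.5) -> (39.406,-4.5), length = 5
  seg 7: (39.406,-4.5) -> (49.989,-10.367), length = 12.1
Total = 65.3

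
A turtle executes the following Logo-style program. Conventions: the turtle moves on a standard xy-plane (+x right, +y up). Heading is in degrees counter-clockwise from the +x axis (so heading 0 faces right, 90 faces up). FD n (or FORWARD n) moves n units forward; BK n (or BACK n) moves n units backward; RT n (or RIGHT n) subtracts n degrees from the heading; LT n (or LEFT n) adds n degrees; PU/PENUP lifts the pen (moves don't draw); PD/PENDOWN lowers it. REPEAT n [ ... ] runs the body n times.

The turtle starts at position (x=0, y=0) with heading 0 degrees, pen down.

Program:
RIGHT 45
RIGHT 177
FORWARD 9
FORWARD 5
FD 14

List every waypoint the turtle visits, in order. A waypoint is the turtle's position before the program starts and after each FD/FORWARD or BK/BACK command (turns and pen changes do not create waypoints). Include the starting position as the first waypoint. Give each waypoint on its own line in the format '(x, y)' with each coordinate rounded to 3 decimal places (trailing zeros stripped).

Executing turtle program step by step:
Start: pos=(0,0), heading=0, pen down
RT 45: heading 0 -> 315
RT 177: heading 315 -> 138
FD 9: (0,0) -> (-6.688,6.022) [heading=138, draw]
FD 5: (-6.688,6.022) -> (-10.404,9.368) [heading=138, draw]
FD 14: (-10.404,9.368) -> (-20.808,18.736) [heading=138, draw]
Final: pos=(-20.808,18.736), heading=138, 3 segment(s) drawn
Waypoints (4 total):
(0, 0)
(-6.688, 6.022)
(-10.404, 9.368)
(-20.808, 18.736)

Answer: (0, 0)
(-6.688, 6.022)
(-10.404, 9.368)
(-20.808, 18.736)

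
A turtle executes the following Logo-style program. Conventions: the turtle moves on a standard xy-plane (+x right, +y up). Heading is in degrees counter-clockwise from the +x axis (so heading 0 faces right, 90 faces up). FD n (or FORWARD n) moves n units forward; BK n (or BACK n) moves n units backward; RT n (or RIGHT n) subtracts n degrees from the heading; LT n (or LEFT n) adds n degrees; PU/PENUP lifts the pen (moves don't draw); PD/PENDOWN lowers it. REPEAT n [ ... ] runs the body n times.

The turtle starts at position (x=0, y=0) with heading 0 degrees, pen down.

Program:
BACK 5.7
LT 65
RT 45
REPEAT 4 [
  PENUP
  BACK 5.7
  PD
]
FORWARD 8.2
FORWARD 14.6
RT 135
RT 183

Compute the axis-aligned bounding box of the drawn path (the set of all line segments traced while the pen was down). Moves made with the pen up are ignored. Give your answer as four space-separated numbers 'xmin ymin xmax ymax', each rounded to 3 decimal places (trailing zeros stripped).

Executing turtle program step by step:
Start: pos=(0,0), heading=0, pen down
BK 5.7: (0,0) -> (-5.7,0) [heading=0, draw]
LT 65: heading 0 -> 65
RT 45: heading 65 -> 20
REPEAT 4 [
  -- iteration 1/4 --
  PU: pen up
  BK 5.7: (-5.7,0) -> (-11.056,-1.95) [heading=20, move]
  PD: pen down
  -- iteration 2/4 --
  PU: pen up
  BK 5.7: (-11.056,-1.95) -> (-16.412,-3.899) [heading=20, move]
  PD: pen down
  -- iteration 3/4 --
  PU: pen up
  BK 5.7: (-16.412,-3.899) -> (-21.769,-5.849) [heading=20, move]
  PD: pen down
  -- iteration 4/4 --
  PU: pen up
  BK 5.7: (-21.769,-5.849) -> (-27.125,-7.798) [heading=20, move]
  PD: pen down
]
FD 8.2: (-27.125,-7.798) -> (-19.42,-4.993) [heading=20, draw]
FD 14.6: (-19.42,-4.993) -> (-5.7,0) [heading=20, draw]
RT 135: heading 20 -> 245
RT 183: heading 245 -> 62
Final: pos=(-5.7,0), heading=62, 3 segment(s) drawn

Segment endpoints: x in {-27.125, -19.42, -5.7, -5.7, 0}, y in {-7.798, -4.993, 0, 0}
xmin=-27.125, ymin=-7.798, xmax=0, ymax=0

Answer: -27.125 -7.798 0 0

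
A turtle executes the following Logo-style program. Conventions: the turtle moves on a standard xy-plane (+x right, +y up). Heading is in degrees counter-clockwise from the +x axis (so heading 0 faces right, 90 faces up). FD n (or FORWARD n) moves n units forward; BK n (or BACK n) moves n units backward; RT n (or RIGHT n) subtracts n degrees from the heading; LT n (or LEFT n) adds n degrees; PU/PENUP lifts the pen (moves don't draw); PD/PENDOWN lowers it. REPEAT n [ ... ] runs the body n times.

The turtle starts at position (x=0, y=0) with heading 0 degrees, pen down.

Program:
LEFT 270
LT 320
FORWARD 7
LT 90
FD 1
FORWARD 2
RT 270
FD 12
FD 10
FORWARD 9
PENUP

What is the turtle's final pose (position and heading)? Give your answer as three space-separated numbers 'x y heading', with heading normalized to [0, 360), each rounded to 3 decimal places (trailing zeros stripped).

Executing turtle program step by step:
Start: pos=(0,0), heading=0, pen down
LT 270: heading 0 -> 270
LT 320: heading 270 -> 230
FD 7: (0,0) -> (-4.5,-5.362) [heading=230, draw]
LT 90: heading 230 -> 320
FD 1: (-4.5,-5.362) -> (-3.733,-6.005) [heading=320, draw]
FD 2: (-3.733,-6.005) -> (-2.201,-7.291) [heading=320, draw]
RT 270: heading 320 -> 50
FD 12: (-2.201,-7.291) -> (5.512,1.902) [heading=50, draw]
FD 10: (5.512,1.902) -> (11.94,9.562) [heading=50, draw]
FD 9: (11.94,9.562) -> (17.725,16.457) [heading=50, draw]
PU: pen up
Final: pos=(17.725,16.457), heading=50, 6 segment(s) drawn

Answer: 17.725 16.457 50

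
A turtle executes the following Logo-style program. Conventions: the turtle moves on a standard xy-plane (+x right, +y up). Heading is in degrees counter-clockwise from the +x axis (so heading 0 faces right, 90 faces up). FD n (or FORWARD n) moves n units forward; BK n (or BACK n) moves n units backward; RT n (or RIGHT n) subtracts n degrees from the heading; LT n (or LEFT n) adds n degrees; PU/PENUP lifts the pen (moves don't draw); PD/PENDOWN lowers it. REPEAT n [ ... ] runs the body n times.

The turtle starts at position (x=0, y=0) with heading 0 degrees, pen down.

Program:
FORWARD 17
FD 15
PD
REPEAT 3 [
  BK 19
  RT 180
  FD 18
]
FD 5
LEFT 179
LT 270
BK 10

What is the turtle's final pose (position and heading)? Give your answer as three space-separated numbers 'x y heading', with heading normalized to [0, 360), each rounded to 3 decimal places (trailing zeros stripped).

Executing turtle program step by step:
Start: pos=(0,0), heading=0, pen down
FD 17: (0,0) -> (17,0) [heading=0, draw]
FD 15: (17,0) -> (32,0) [heading=0, draw]
PD: pen down
REPEAT 3 [
  -- iteration 1/3 --
  BK 19: (32,0) -> (13,0) [heading=0, draw]
  RT 180: heading 0 -> 180
  FD 18: (13,0) -> (-5,0) [heading=180, draw]
  -- iteration 2/3 --
  BK 19: (-5,0) -> (14,0) [heading=180, draw]
  RT 180: heading 180 -> 0
  FD 18: (14,0) -> (32,0) [heading=0, draw]
  -- iteration 3/3 --
  BK 19: (32,0) -> (13,0) [heading=0, draw]
  RT 180: heading 0 -> 180
  FD 18: (13,0) -> (-5,0) [heading=180, draw]
]
FD 5: (-5,0) -> (-10,0) [heading=180, draw]
LT 179: heading 180 -> 359
LT 270: heading 359 -> 269
BK 10: (-10,0) -> (-9.825,9.998) [heading=269, draw]
Final: pos=(-9.825,9.998), heading=269, 10 segment(s) drawn

Answer: -9.825 9.998 269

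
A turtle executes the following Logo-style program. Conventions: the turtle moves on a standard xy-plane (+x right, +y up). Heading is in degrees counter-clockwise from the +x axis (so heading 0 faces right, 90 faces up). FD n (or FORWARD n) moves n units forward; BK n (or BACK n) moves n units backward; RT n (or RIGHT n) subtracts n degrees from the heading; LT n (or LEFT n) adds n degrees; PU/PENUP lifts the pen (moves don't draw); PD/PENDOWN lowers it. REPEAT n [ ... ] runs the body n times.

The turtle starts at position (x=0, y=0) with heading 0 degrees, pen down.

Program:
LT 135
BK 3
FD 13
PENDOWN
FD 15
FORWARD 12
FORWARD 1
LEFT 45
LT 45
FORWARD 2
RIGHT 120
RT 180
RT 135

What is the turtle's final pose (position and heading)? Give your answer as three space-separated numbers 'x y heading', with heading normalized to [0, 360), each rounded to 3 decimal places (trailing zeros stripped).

Executing turtle program step by step:
Start: pos=(0,0), heading=0, pen down
LT 135: heading 0 -> 135
BK 3: (0,0) -> (2.121,-2.121) [heading=135, draw]
FD 13: (2.121,-2.121) -> (-7.071,7.071) [heading=135, draw]
PD: pen down
FD 15: (-7.071,7.071) -> (-17.678,17.678) [heading=135, draw]
FD 12: (-17.678,17.678) -> (-26.163,26.163) [heading=135, draw]
FD 1: (-26.163,26.163) -> (-26.87,26.87) [heading=135, draw]
LT 45: heading 135 -> 180
LT 45: heading 180 -> 225
FD 2: (-26.87,26.87) -> (-28.284,25.456) [heading=225, draw]
RT 120: heading 225 -> 105
RT 180: heading 105 -> 285
RT 135: heading 285 -> 150
Final: pos=(-28.284,25.456), heading=150, 6 segment(s) drawn

Answer: -28.284 25.456 150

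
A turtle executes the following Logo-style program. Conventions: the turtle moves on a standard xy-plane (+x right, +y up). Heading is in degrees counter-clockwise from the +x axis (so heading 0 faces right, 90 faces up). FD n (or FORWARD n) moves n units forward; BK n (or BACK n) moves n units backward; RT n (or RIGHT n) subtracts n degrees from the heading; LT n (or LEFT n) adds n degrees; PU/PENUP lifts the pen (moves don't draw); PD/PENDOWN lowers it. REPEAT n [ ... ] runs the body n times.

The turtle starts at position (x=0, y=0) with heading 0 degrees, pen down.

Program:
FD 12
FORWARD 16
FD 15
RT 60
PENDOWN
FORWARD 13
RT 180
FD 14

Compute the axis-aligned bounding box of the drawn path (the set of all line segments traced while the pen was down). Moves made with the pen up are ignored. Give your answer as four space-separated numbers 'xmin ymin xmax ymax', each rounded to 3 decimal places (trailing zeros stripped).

Executing turtle program step by step:
Start: pos=(0,0), heading=0, pen down
FD 12: (0,0) -> (12,0) [heading=0, draw]
FD 16: (12,0) -> (28,0) [heading=0, draw]
FD 15: (28,0) -> (43,0) [heading=0, draw]
RT 60: heading 0 -> 300
PD: pen down
FD 13: (43,0) -> (49.5,-11.258) [heading=300, draw]
RT 180: heading 300 -> 120
FD 14: (49.5,-11.258) -> (42.5,0.866) [heading=120, draw]
Final: pos=(42.5,0.866), heading=120, 5 segment(s) drawn

Segment endpoints: x in {0, 12, 28, 42.5, 43, 49.5}, y in {-11.258, 0, 0.866}
xmin=0, ymin=-11.258, xmax=49.5, ymax=0.866

Answer: 0 -11.258 49.5 0.866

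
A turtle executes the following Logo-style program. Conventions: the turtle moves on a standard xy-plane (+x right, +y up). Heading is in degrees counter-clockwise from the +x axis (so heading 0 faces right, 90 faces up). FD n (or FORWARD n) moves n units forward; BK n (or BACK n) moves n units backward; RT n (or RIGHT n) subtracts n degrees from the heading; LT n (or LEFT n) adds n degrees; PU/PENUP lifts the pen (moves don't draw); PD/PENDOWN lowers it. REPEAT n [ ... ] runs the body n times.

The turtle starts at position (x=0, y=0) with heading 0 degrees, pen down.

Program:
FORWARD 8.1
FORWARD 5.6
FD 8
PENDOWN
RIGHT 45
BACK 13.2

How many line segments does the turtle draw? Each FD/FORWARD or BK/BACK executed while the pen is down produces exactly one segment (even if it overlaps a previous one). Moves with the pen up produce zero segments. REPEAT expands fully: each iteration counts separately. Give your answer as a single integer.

Executing turtle program step by step:
Start: pos=(0,0), heading=0, pen down
FD 8.1: (0,0) -> (8.1,0) [heading=0, draw]
FD 5.6: (8.1,0) -> (13.7,0) [heading=0, draw]
FD 8: (13.7,0) -> (21.7,0) [heading=0, draw]
PD: pen down
RT 45: heading 0 -> 315
BK 13.2: (21.7,0) -> (12.366,9.334) [heading=315, draw]
Final: pos=(12.366,9.334), heading=315, 4 segment(s) drawn
Segments drawn: 4

Answer: 4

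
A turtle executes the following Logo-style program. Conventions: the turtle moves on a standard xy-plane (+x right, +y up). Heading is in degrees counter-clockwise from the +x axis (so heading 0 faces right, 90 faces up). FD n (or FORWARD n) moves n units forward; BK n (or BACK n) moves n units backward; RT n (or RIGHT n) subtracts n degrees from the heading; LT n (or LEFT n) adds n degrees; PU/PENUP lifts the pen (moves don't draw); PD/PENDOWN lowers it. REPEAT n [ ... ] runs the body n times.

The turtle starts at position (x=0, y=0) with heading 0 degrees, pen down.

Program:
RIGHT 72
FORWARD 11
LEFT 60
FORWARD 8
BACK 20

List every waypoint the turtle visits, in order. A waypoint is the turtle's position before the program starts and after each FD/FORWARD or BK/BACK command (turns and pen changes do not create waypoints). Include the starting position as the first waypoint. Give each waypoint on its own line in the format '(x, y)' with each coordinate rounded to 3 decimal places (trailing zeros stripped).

Answer: (0, 0)
(3.399, -10.462)
(11.224, -12.125)
(-8.339, -7.967)

Derivation:
Executing turtle program step by step:
Start: pos=(0,0), heading=0, pen down
RT 72: heading 0 -> 288
FD 11: (0,0) -> (3.399,-10.462) [heading=288, draw]
LT 60: heading 288 -> 348
FD 8: (3.399,-10.462) -> (11.224,-12.125) [heading=348, draw]
BK 20: (11.224,-12.125) -> (-8.339,-7.967) [heading=348, draw]
Final: pos=(-8.339,-7.967), heading=348, 3 segment(s) drawn
Waypoints (4 total):
(0, 0)
(3.399, -10.462)
(11.224, -12.125)
(-8.339, -7.967)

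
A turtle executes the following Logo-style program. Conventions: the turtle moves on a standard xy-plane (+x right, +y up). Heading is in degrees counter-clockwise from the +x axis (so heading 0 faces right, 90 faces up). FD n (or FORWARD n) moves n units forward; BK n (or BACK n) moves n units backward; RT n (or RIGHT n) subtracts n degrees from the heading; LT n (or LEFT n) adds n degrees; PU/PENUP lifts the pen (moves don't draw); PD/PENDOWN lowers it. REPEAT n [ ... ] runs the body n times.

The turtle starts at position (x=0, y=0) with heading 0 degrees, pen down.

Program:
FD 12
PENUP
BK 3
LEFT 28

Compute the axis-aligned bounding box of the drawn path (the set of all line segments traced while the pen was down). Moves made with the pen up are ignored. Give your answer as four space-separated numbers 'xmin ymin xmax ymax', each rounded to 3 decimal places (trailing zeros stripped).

Answer: 0 0 12 0

Derivation:
Executing turtle program step by step:
Start: pos=(0,0), heading=0, pen down
FD 12: (0,0) -> (12,0) [heading=0, draw]
PU: pen up
BK 3: (12,0) -> (9,0) [heading=0, move]
LT 28: heading 0 -> 28
Final: pos=(9,0), heading=28, 1 segment(s) drawn

Segment endpoints: x in {0, 12}, y in {0}
xmin=0, ymin=0, xmax=12, ymax=0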